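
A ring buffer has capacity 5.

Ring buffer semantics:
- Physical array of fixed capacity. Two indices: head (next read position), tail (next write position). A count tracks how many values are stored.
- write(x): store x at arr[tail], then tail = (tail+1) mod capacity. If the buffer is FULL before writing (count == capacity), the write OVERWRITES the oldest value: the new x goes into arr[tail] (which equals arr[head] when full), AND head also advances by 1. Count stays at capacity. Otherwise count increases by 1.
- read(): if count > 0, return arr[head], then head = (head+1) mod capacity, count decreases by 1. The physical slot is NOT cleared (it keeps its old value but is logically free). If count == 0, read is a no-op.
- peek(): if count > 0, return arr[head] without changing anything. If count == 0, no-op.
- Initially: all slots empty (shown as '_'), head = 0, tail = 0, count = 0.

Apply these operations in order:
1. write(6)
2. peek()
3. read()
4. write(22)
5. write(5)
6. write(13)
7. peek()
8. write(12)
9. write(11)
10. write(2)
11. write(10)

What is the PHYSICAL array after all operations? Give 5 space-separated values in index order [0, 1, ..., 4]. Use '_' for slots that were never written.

After op 1 (write(6)): arr=[6 _ _ _ _] head=0 tail=1 count=1
After op 2 (peek()): arr=[6 _ _ _ _] head=0 tail=1 count=1
After op 3 (read()): arr=[6 _ _ _ _] head=1 tail=1 count=0
After op 4 (write(22)): arr=[6 22 _ _ _] head=1 tail=2 count=1
After op 5 (write(5)): arr=[6 22 5 _ _] head=1 tail=3 count=2
After op 6 (write(13)): arr=[6 22 5 13 _] head=1 tail=4 count=3
After op 7 (peek()): arr=[6 22 5 13 _] head=1 tail=4 count=3
After op 8 (write(12)): arr=[6 22 5 13 12] head=1 tail=0 count=4
After op 9 (write(11)): arr=[11 22 5 13 12] head=1 tail=1 count=5
After op 10 (write(2)): arr=[11 2 5 13 12] head=2 tail=2 count=5
After op 11 (write(10)): arr=[11 2 10 13 12] head=3 tail=3 count=5

Answer: 11 2 10 13 12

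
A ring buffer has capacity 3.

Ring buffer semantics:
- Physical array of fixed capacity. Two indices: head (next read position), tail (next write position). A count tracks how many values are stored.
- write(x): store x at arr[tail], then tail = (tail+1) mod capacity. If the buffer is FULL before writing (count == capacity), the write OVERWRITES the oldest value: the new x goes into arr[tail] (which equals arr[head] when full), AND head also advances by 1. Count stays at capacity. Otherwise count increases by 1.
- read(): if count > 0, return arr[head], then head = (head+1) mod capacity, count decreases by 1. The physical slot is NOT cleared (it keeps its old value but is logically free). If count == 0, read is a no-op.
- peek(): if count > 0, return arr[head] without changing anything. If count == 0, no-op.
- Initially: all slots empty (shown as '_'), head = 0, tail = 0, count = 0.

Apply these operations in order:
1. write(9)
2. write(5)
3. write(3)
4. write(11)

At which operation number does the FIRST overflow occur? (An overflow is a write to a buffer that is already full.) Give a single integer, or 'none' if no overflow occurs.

Answer: 4

Derivation:
After op 1 (write(9)): arr=[9 _ _] head=0 tail=1 count=1
After op 2 (write(5)): arr=[9 5 _] head=0 tail=2 count=2
After op 3 (write(3)): arr=[9 5 3] head=0 tail=0 count=3
After op 4 (write(11)): arr=[11 5 3] head=1 tail=1 count=3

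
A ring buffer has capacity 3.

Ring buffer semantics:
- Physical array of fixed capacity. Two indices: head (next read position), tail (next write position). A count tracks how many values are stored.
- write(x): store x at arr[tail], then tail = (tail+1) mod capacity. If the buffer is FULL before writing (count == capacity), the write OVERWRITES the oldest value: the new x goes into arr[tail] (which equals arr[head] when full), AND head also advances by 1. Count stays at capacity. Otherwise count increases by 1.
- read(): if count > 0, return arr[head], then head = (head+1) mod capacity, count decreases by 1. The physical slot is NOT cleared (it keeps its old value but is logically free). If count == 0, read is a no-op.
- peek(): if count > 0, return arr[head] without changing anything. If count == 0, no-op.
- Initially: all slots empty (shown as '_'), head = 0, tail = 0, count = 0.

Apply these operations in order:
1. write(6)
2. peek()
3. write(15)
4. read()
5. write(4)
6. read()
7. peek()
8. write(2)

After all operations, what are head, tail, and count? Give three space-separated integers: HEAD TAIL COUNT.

Answer: 2 1 2

Derivation:
After op 1 (write(6)): arr=[6 _ _] head=0 tail=1 count=1
After op 2 (peek()): arr=[6 _ _] head=0 tail=1 count=1
After op 3 (write(15)): arr=[6 15 _] head=0 tail=2 count=2
After op 4 (read()): arr=[6 15 _] head=1 tail=2 count=1
After op 5 (write(4)): arr=[6 15 4] head=1 tail=0 count=2
After op 6 (read()): arr=[6 15 4] head=2 tail=0 count=1
After op 7 (peek()): arr=[6 15 4] head=2 tail=0 count=1
After op 8 (write(2)): arr=[2 15 4] head=2 tail=1 count=2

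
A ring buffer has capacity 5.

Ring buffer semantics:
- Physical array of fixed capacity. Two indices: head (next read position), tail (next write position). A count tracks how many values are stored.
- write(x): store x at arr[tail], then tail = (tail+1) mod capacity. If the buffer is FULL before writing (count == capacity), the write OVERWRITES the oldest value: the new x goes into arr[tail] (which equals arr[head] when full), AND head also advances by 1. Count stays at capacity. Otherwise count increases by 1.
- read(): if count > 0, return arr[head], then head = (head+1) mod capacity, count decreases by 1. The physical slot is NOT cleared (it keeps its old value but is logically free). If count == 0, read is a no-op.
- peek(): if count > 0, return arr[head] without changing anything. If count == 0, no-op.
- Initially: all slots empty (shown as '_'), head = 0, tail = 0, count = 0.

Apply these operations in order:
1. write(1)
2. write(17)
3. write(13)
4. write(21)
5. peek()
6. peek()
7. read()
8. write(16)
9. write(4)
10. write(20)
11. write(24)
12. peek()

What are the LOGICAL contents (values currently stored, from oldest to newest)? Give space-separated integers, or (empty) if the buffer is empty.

Answer: 21 16 4 20 24

Derivation:
After op 1 (write(1)): arr=[1 _ _ _ _] head=0 tail=1 count=1
After op 2 (write(17)): arr=[1 17 _ _ _] head=0 tail=2 count=2
After op 3 (write(13)): arr=[1 17 13 _ _] head=0 tail=3 count=3
After op 4 (write(21)): arr=[1 17 13 21 _] head=0 tail=4 count=4
After op 5 (peek()): arr=[1 17 13 21 _] head=0 tail=4 count=4
After op 6 (peek()): arr=[1 17 13 21 _] head=0 tail=4 count=4
After op 7 (read()): arr=[1 17 13 21 _] head=1 tail=4 count=3
After op 8 (write(16)): arr=[1 17 13 21 16] head=1 tail=0 count=4
After op 9 (write(4)): arr=[4 17 13 21 16] head=1 tail=1 count=5
After op 10 (write(20)): arr=[4 20 13 21 16] head=2 tail=2 count=5
After op 11 (write(24)): arr=[4 20 24 21 16] head=3 tail=3 count=5
After op 12 (peek()): arr=[4 20 24 21 16] head=3 tail=3 count=5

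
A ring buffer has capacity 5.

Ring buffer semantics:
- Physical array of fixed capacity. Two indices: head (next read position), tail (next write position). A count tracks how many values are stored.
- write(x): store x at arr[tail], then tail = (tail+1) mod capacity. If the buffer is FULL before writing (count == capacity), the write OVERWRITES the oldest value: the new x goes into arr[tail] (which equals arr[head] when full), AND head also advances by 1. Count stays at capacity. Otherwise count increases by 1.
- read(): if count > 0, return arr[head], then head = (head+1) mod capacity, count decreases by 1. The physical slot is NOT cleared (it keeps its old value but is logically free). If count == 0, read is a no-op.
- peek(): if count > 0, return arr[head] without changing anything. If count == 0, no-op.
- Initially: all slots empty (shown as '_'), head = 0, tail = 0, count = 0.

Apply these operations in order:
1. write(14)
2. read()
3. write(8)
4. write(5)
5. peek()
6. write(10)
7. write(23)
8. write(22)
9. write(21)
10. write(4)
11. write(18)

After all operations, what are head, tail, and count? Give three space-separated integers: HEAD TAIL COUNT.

Answer: 4 4 5

Derivation:
After op 1 (write(14)): arr=[14 _ _ _ _] head=0 tail=1 count=1
After op 2 (read()): arr=[14 _ _ _ _] head=1 tail=1 count=0
After op 3 (write(8)): arr=[14 8 _ _ _] head=1 tail=2 count=1
After op 4 (write(5)): arr=[14 8 5 _ _] head=1 tail=3 count=2
After op 5 (peek()): arr=[14 8 5 _ _] head=1 tail=3 count=2
After op 6 (write(10)): arr=[14 8 5 10 _] head=1 tail=4 count=3
After op 7 (write(23)): arr=[14 8 5 10 23] head=1 tail=0 count=4
After op 8 (write(22)): arr=[22 8 5 10 23] head=1 tail=1 count=5
After op 9 (write(21)): arr=[22 21 5 10 23] head=2 tail=2 count=5
After op 10 (write(4)): arr=[22 21 4 10 23] head=3 tail=3 count=5
After op 11 (write(18)): arr=[22 21 4 18 23] head=4 tail=4 count=5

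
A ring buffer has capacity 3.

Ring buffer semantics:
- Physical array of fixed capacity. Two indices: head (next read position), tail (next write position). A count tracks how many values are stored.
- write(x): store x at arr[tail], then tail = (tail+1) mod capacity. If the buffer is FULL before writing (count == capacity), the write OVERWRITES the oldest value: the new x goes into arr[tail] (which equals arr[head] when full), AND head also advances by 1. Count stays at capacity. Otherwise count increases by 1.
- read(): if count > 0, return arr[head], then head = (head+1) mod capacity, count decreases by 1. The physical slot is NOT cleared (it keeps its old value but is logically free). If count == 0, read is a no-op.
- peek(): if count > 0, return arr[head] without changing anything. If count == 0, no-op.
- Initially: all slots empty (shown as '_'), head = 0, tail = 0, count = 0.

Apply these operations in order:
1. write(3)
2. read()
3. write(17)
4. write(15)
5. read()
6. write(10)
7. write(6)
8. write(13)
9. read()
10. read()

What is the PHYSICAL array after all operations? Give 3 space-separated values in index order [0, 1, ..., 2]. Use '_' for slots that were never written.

Answer: 10 6 13

Derivation:
After op 1 (write(3)): arr=[3 _ _] head=0 tail=1 count=1
After op 2 (read()): arr=[3 _ _] head=1 tail=1 count=0
After op 3 (write(17)): arr=[3 17 _] head=1 tail=2 count=1
After op 4 (write(15)): arr=[3 17 15] head=1 tail=0 count=2
After op 5 (read()): arr=[3 17 15] head=2 tail=0 count=1
After op 6 (write(10)): arr=[10 17 15] head=2 tail=1 count=2
After op 7 (write(6)): arr=[10 6 15] head=2 tail=2 count=3
After op 8 (write(13)): arr=[10 6 13] head=0 tail=0 count=3
After op 9 (read()): arr=[10 6 13] head=1 tail=0 count=2
After op 10 (read()): arr=[10 6 13] head=2 tail=0 count=1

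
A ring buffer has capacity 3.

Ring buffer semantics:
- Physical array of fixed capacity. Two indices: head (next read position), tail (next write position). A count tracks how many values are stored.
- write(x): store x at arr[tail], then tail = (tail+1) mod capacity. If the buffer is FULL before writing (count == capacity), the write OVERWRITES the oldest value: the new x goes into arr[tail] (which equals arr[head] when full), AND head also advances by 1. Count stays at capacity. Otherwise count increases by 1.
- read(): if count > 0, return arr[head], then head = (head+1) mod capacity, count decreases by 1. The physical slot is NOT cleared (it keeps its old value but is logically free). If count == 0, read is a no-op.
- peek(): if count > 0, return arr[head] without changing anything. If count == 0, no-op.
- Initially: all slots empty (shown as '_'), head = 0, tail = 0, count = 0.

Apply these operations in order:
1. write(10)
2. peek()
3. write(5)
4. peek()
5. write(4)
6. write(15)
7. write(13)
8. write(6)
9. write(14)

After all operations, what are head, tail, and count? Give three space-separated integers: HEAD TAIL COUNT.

After op 1 (write(10)): arr=[10 _ _] head=0 tail=1 count=1
After op 2 (peek()): arr=[10 _ _] head=0 tail=1 count=1
After op 3 (write(5)): arr=[10 5 _] head=0 tail=2 count=2
After op 4 (peek()): arr=[10 5 _] head=0 tail=2 count=2
After op 5 (write(4)): arr=[10 5 4] head=0 tail=0 count=3
After op 6 (write(15)): arr=[15 5 4] head=1 tail=1 count=3
After op 7 (write(13)): arr=[15 13 4] head=2 tail=2 count=3
After op 8 (write(6)): arr=[15 13 6] head=0 tail=0 count=3
After op 9 (write(14)): arr=[14 13 6] head=1 tail=1 count=3

Answer: 1 1 3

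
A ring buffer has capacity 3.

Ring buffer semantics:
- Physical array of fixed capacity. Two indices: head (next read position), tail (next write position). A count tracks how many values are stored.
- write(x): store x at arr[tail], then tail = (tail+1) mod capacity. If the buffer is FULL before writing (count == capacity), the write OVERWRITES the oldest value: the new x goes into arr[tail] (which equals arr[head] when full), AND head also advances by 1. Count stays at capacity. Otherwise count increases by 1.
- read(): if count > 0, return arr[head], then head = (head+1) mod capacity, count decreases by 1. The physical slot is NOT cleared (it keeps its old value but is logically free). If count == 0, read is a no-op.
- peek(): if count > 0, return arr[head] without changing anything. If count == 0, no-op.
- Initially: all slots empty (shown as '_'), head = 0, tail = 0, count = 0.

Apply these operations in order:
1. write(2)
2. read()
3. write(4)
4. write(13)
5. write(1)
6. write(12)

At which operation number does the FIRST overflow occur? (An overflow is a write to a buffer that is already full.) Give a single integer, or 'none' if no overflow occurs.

After op 1 (write(2)): arr=[2 _ _] head=0 tail=1 count=1
After op 2 (read()): arr=[2 _ _] head=1 tail=1 count=0
After op 3 (write(4)): arr=[2 4 _] head=1 tail=2 count=1
After op 4 (write(13)): arr=[2 4 13] head=1 tail=0 count=2
After op 5 (write(1)): arr=[1 4 13] head=1 tail=1 count=3
After op 6 (write(12)): arr=[1 12 13] head=2 tail=2 count=3

Answer: 6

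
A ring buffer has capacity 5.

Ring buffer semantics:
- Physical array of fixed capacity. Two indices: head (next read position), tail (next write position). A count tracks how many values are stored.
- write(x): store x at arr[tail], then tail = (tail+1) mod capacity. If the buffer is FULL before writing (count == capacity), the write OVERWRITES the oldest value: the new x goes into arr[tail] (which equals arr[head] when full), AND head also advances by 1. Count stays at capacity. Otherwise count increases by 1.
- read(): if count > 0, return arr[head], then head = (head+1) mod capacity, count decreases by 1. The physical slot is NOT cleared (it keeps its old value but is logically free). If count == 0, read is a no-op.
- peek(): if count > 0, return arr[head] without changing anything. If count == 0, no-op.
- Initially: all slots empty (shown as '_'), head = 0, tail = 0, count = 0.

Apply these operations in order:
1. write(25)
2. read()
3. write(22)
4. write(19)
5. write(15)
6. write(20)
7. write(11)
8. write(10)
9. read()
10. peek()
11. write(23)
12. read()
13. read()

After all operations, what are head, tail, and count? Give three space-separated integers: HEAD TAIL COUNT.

Answer: 0 3 3

Derivation:
After op 1 (write(25)): arr=[25 _ _ _ _] head=0 tail=1 count=1
After op 2 (read()): arr=[25 _ _ _ _] head=1 tail=1 count=0
After op 3 (write(22)): arr=[25 22 _ _ _] head=1 tail=2 count=1
After op 4 (write(19)): arr=[25 22 19 _ _] head=1 tail=3 count=2
After op 5 (write(15)): arr=[25 22 19 15 _] head=1 tail=4 count=3
After op 6 (write(20)): arr=[25 22 19 15 20] head=1 tail=0 count=4
After op 7 (write(11)): arr=[11 22 19 15 20] head=1 tail=1 count=5
After op 8 (write(10)): arr=[11 10 19 15 20] head=2 tail=2 count=5
After op 9 (read()): arr=[11 10 19 15 20] head=3 tail=2 count=4
After op 10 (peek()): arr=[11 10 19 15 20] head=3 tail=2 count=4
After op 11 (write(23)): arr=[11 10 23 15 20] head=3 tail=3 count=5
After op 12 (read()): arr=[11 10 23 15 20] head=4 tail=3 count=4
After op 13 (read()): arr=[11 10 23 15 20] head=0 tail=3 count=3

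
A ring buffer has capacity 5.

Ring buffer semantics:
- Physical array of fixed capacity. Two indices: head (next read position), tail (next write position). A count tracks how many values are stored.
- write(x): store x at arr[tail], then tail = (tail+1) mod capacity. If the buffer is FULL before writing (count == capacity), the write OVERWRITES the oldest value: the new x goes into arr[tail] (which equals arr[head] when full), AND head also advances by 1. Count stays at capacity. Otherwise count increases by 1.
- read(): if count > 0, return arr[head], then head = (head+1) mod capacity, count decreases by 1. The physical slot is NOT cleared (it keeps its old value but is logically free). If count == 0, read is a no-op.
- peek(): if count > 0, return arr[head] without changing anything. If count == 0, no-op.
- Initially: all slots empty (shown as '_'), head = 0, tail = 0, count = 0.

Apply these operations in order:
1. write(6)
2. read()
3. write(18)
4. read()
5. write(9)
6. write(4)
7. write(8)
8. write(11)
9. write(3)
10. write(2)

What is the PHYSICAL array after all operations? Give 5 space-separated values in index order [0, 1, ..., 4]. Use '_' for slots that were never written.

After op 1 (write(6)): arr=[6 _ _ _ _] head=0 tail=1 count=1
After op 2 (read()): arr=[6 _ _ _ _] head=1 tail=1 count=0
After op 3 (write(18)): arr=[6 18 _ _ _] head=1 tail=2 count=1
After op 4 (read()): arr=[6 18 _ _ _] head=2 tail=2 count=0
After op 5 (write(9)): arr=[6 18 9 _ _] head=2 tail=3 count=1
After op 6 (write(4)): arr=[6 18 9 4 _] head=2 tail=4 count=2
After op 7 (write(8)): arr=[6 18 9 4 8] head=2 tail=0 count=3
After op 8 (write(11)): arr=[11 18 9 4 8] head=2 tail=1 count=4
After op 9 (write(3)): arr=[11 3 9 4 8] head=2 tail=2 count=5
After op 10 (write(2)): arr=[11 3 2 4 8] head=3 tail=3 count=5

Answer: 11 3 2 4 8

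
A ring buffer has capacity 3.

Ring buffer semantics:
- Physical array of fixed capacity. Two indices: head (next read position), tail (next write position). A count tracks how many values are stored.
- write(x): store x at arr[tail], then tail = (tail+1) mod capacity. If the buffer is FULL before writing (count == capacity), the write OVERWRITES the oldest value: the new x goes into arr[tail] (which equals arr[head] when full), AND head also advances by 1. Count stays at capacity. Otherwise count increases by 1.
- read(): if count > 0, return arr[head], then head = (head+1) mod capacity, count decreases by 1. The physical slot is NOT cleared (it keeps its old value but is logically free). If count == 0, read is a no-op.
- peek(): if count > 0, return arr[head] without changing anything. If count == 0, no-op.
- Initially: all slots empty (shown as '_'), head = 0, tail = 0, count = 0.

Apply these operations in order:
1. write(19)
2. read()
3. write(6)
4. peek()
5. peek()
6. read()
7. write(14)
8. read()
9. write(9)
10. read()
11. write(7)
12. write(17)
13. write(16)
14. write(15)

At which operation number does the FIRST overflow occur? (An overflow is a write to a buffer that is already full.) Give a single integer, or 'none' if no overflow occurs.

Answer: 14

Derivation:
After op 1 (write(19)): arr=[19 _ _] head=0 tail=1 count=1
After op 2 (read()): arr=[19 _ _] head=1 tail=1 count=0
After op 3 (write(6)): arr=[19 6 _] head=1 tail=2 count=1
After op 4 (peek()): arr=[19 6 _] head=1 tail=2 count=1
After op 5 (peek()): arr=[19 6 _] head=1 tail=2 count=1
After op 6 (read()): arr=[19 6 _] head=2 tail=2 count=0
After op 7 (write(14)): arr=[19 6 14] head=2 tail=0 count=1
After op 8 (read()): arr=[19 6 14] head=0 tail=0 count=0
After op 9 (write(9)): arr=[9 6 14] head=0 tail=1 count=1
After op 10 (read()): arr=[9 6 14] head=1 tail=1 count=0
After op 11 (write(7)): arr=[9 7 14] head=1 tail=2 count=1
After op 12 (write(17)): arr=[9 7 17] head=1 tail=0 count=2
After op 13 (write(16)): arr=[16 7 17] head=1 tail=1 count=3
After op 14 (write(15)): arr=[16 15 17] head=2 tail=2 count=3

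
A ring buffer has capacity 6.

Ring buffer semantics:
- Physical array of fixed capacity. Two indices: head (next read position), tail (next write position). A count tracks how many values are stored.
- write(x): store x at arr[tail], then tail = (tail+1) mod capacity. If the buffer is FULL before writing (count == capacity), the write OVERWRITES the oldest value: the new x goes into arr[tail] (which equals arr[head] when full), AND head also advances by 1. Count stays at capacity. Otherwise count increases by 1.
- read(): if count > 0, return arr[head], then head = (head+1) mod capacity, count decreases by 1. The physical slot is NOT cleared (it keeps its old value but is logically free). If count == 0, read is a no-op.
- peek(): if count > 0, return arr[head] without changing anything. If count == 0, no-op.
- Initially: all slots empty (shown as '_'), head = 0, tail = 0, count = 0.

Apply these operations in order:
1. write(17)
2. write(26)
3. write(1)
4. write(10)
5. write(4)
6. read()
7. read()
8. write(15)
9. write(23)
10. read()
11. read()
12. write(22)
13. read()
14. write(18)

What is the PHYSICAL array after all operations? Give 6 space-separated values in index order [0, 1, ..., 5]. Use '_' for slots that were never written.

Answer: 23 22 18 10 4 15

Derivation:
After op 1 (write(17)): arr=[17 _ _ _ _ _] head=0 tail=1 count=1
After op 2 (write(26)): arr=[17 26 _ _ _ _] head=0 tail=2 count=2
After op 3 (write(1)): arr=[17 26 1 _ _ _] head=0 tail=3 count=3
After op 4 (write(10)): arr=[17 26 1 10 _ _] head=0 tail=4 count=4
After op 5 (write(4)): arr=[17 26 1 10 4 _] head=0 tail=5 count=5
After op 6 (read()): arr=[17 26 1 10 4 _] head=1 tail=5 count=4
After op 7 (read()): arr=[17 26 1 10 4 _] head=2 tail=5 count=3
After op 8 (write(15)): arr=[17 26 1 10 4 15] head=2 tail=0 count=4
After op 9 (write(23)): arr=[23 26 1 10 4 15] head=2 tail=1 count=5
After op 10 (read()): arr=[23 26 1 10 4 15] head=3 tail=1 count=4
After op 11 (read()): arr=[23 26 1 10 4 15] head=4 tail=1 count=3
After op 12 (write(22)): arr=[23 22 1 10 4 15] head=4 tail=2 count=4
After op 13 (read()): arr=[23 22 1 10 4 15] head=5 tail=2 count=3
After op 14 (write(18)): arr=[23 22 18 10 4 15] head=5 tail=3 count=4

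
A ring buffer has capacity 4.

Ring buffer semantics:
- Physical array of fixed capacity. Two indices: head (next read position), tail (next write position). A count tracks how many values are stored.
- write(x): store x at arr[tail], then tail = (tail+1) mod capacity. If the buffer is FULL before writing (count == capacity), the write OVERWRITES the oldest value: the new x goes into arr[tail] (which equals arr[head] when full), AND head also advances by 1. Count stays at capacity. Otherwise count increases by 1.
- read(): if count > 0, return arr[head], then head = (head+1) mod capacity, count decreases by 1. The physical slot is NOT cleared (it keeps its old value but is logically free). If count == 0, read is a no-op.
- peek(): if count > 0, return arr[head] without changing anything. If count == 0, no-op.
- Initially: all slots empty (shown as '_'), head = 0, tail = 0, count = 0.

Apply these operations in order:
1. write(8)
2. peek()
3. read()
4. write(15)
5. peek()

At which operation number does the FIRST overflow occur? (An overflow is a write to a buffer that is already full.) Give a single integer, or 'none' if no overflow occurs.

Answer: none

Derivation:
After op 1 (write(8)): arr=[8 _ _ _] head=0 tail=1 count=1
After op 2 (peek()): arr=[8 _ _ _] head=0 tail=1 count=1
After op 3 (read()): arr=[8 _ _ _] head=1 tail=1 count=0
After op 4 (write(15)): arr=[8 15 _ _] head=1 tail=2 count=1
After op 5 (peek()): arr=[8 15 _ _] head=1 tail=2 count=1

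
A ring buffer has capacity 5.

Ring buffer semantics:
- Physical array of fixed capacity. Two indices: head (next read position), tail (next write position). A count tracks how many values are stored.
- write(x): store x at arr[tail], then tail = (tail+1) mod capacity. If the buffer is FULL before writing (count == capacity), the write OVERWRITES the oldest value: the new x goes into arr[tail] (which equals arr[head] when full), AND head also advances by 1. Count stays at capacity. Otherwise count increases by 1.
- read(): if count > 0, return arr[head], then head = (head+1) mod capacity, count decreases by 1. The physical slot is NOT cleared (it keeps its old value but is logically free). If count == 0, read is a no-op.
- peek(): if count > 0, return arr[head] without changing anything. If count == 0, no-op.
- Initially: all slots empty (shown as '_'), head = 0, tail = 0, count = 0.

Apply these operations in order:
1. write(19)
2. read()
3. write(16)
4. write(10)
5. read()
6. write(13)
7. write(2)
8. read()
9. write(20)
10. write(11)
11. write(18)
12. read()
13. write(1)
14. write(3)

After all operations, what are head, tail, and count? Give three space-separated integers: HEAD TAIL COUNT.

Answer: 0 0 5

Derivation:
After op 1 (write(19)): arr=[19 _ _ _ _] head=0 tail=1 count=1
After op 2 (read()): arr=[19 _ _ _ _] head=1 tail=1 count=0
After op 3 (write(16)): arr=[19 16 _ _ _] head=1 tail=2 count=1
After op 4 (write(10)): arr=[19 16 10 _ _] head=1 tail=3 count=2
After op 5 (read()): arr=[19 16 10 _ _] head=2 tail=3 count=1
After op 6 (write(13)): arr=[19 16 10 13 _] head=2 tail=4 count=2
After op 7 (write(2)): arr=[19 16 10 13 2] head=2 tail=0 count=3
After op 8 (read()): arr=[19 16 10 13 2] head=3 tail=0 count=2
After op 9 (write(20)): arr=[20 16 10 13 2] head=3 tail=1 count=3
After op 10 (write(11)): arr=[20 11 10 13 2] head=3 tail=2 count=4
After op 11 (write(18)): arr=[20 11 18 13 2] head=3 tail=3 count=5
After op 12 (read()): arr=[20 11 18 13 2] head=4 tail=3 count=4
After op 13 (write(1)): arr=[20 11 18 1 2] head=4 tail=4 count=5
After op 14 (write(3)): arr=[20 11 18 1 3] head=0 tail=0 count=5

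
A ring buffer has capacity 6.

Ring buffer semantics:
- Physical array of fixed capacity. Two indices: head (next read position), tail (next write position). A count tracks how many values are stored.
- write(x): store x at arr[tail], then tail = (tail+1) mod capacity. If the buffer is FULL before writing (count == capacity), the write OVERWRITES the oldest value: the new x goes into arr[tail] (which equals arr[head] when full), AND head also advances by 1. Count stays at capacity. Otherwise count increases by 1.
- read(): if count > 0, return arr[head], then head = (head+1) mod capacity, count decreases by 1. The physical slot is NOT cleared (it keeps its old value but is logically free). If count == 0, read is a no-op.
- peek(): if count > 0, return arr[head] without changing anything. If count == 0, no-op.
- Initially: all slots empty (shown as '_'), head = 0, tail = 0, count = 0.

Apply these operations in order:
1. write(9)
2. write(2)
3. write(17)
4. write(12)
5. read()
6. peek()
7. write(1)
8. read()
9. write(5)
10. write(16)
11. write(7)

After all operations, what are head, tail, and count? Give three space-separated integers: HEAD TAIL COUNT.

Answer: 2 2 6

Derivation:
After op 1 (write(9)): arr=[9 _ _ _ _ _] head=0 tail=1 count=1
After op 2 (write(2)): arr=[9 2 _ _ _ _] head=0 tail=2 count=2
After op 3 (write(17)): arr=[9 2 17 _ _ _] head=0 tail=3 count=3
After op 4 (write(12)): arr=[9 2 17 12 _ _] head=0 tail=4 count=4
After op 5 (read()): arr=[9 2 17 12 _ _] head=1 tail=4 count=3
After op 6 (peek()): arr=[9 2 17 12 _ _] head=1 tail=4 count=3
After op 7 (write(1)): arr=[9 2 17 12 1 _] head=1 tail=5 count=4
After op 8 (read()): arr=[9 2 17 12 1 _] head=2 tail=5 count=3
After op 9 (write(5)): arr=[9 2 17 12 1 5] head=2 tail=0 count=4
After op 10 (write(16)): arr=[16 2 17 12 1 5] head=2 tail=1 count=5
After op 11 (write(7)): arr=[16 7 17 12 1 5] head=2 tail=2 count=6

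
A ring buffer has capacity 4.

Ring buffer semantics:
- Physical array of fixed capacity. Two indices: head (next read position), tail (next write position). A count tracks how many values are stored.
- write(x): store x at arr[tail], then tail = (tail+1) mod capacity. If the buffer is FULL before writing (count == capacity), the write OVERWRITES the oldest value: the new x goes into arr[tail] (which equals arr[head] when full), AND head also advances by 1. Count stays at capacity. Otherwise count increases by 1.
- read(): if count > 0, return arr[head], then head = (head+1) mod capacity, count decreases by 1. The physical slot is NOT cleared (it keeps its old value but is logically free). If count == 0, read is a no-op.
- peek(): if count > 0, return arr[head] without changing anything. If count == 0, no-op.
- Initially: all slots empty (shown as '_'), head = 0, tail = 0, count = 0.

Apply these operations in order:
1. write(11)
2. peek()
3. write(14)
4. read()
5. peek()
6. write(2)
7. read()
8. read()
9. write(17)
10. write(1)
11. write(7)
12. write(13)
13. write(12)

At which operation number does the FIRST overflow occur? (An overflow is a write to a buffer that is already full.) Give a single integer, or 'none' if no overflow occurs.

After op 1 (write(11)): arr=[11 _ _ _] head=0 tail=1 count=1
After op 2 (peek()): arr=[11 _ _ _] head=0 tail=1 count=1
After op 3 (write(14)): arr=[11 14 _ _] head=0 tail=2 count=2
After op 4 (read()): arr=[11 14 _ _] head=1 tail=2 count=1
After op 5 (peek()): arr=[11 14 _ _] head=1 tail=2 count=1
After op 6 (write(2)): arr=[11 14 2 _] head=1 tail=3 count=2
After op 7 (read()): arr=[11 14 2 _] head=2 tail=3 count=1
After op 8 (read()): arr=[11 14 2 _] head=3 tail=3 count=0
After op 9 (write(17)): arr=[11 14 2 17] head=3 tail=0 count=1
After op 10 (write(1)): arr=[1 14 2 17] head=3 tail=1 count=2
After op 11 (write(7)): arr=[1 7 2 17] head=3 tail=2 count=3
After op 12 (write(13)): arr=[1 7 13 17] head=3 tail=3 count=4
After op 13 (write(12)): arr=[1 7 13 12] head=0 tail=0 count=4

Answer: 13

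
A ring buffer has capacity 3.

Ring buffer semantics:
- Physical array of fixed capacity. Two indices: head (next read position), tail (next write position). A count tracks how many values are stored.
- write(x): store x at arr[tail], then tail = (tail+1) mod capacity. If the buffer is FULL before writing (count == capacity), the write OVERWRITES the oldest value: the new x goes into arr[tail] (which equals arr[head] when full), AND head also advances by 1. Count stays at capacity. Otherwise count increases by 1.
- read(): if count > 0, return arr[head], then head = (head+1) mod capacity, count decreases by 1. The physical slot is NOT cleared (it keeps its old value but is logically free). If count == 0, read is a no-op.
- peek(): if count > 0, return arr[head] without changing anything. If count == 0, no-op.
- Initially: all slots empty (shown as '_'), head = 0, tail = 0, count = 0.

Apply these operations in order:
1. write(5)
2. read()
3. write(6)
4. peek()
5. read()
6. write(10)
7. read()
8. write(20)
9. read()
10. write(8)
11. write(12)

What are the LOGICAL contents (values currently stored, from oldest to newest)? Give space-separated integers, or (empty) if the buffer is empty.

After op 1 (write(5)): arr=[5 _ _] head=0 tail=1 count=1
After op 2 (read()): arr=[5 _ _] head=1 tail=1 count=0
After op 3 (write(6)): arr=[5 6 _] head=1 tail=2 count=1
After op 4 (peek()): arr=[5 6 _] head=1 tail=2 count=1
After op 5 (read()): arr=[5 6 _] head=2 tail=2 count=0
After op 6 (write(10)): arr=[5 6 10] head=2 tail=0 count=1
After op 7 (read()): arr=[5 6 10] head=0 tail=0 count=0
After op 8 (write(20)): arr=[20 6 10] head=0 tail=1 count=1
After op 9 (read()): arr=[20 6 10] head=1 tail=1 count=0
After op 10 (write(8)): arr=[20 8 10] head=1 tail=2 count=1
After op 11 (write(12)): arr=[20 8 12] head=1 tail=0 count=2

Answer: 8 12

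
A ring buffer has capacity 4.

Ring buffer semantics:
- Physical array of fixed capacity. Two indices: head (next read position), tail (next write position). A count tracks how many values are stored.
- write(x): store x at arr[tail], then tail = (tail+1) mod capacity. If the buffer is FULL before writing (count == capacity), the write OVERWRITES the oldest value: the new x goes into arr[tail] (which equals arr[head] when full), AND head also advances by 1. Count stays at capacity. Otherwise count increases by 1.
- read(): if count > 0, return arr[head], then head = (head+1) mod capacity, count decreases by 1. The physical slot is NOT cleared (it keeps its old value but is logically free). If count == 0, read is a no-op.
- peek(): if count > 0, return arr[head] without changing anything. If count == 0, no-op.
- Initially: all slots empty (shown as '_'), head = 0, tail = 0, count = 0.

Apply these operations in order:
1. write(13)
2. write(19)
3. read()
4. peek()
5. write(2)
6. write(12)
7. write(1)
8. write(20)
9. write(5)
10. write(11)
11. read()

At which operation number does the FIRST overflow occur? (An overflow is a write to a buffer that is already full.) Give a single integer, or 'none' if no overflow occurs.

After op 1 (write(13)): arr=[13 _ _ _] head=0 tail=1 count=1
After op 2 (write(19)): arr=[13 19 _ _] head=0 tail=2 count=2
After op 3 (read()): arr=[13 19 _ _] head=1 tail=2 count=1
After op 4 (peek()): arr=[13 19 _ _] head=1 tail=2 count=1
After op 5 (write(2)): arr=[13 19 2 _] head=1 tail=3 count=2
After op 6 (write(12)): arr=[13 19 2 12] head=1 tail=0 count=3
After op 7 (write(1)): arr=[1 19 2 12] head=1 tail=1 count=4
After op 8 (write(20)): arr=[1 20 2 12] head=2 tail=2 count=4
After op 9 (write(5)): arr=[1 20 5 12] head=3 tail=3 count=4
After op 10 (write(11)): arr=[1 20 5 11] head=0 tail=0 count=4
After op 11 (read()): arr=[1 20 5 11] head=1 tail=0 count=3

Answer: 8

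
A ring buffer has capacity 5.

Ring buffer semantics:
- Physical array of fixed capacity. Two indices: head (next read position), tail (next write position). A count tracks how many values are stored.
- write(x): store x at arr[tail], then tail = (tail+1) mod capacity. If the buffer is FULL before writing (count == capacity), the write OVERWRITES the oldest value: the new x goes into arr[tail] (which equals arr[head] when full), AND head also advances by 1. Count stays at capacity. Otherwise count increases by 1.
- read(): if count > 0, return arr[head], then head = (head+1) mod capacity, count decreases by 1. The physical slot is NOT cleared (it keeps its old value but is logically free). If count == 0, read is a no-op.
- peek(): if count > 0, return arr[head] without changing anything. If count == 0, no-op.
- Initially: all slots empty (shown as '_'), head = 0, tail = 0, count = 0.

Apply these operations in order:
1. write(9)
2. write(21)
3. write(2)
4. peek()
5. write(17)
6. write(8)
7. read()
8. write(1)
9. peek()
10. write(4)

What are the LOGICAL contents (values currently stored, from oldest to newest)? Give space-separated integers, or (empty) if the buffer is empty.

Answer: 2 17 8 1 4

Derivation:
After op 1 (write(9)): arr=[9 _ _ _ _] head=0 tail=1 count=1
After op 2 (write(21)): arr=[9 21 _ _ _] head=0 tail=2 count=2
After op 3 (write(2)): arr=[9 21 2 _ _] head=0 tail=3 count=3
After op 4 (peek()): arr=[9 21 2 _ _] head=0 tail=3 count=3
After op 5 (write(17)): arr=[9 21 2 17 _] head=0 tail=4 count=4
After op 6 (write(8)): arr=[9 21 2 17 8] head=0 tail=0 count=5
After op 7 (read()): arr=[9 21 2 17 8] head=1 tail=0 count=4
After op 8 (write(1)): arr=[1 21 2 17 8] head=1 tail=1 count=5
After op 9 (peek()): arr=[1 21 2 17 8] head=1 tail=1 count=5
After op 10 (write(4)): arr=[1 4 2 17 8] head=2 tail=2 count=5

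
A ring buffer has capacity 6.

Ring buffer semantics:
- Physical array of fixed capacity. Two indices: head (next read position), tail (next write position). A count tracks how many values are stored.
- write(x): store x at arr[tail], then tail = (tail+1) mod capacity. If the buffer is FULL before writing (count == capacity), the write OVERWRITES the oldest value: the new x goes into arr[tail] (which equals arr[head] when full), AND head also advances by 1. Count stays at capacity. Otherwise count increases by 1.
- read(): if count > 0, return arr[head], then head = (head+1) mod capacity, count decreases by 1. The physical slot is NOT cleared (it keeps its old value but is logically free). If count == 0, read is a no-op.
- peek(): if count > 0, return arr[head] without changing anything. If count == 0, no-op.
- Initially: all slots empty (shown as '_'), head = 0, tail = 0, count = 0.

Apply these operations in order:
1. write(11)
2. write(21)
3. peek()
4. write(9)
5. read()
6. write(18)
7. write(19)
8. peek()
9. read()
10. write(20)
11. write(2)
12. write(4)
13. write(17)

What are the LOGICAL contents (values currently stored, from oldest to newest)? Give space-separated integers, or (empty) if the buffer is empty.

After op 1 (write(11)): arr=[11 _ _ _ _ _] head=0 tail=1 count=1
After op 2 (write(21)): arr=[11 21 _ _ _ _] head=0 tail=2 count=2
After op 3 (peek()): arr=[11 21 _ _ _ _] head=0 tail=2 count=2
After op 4 (write(9)): arr=[11 21 9 _ _ _] head=0 tail=3 count=3
After op 5 (read()): arr=[11 21 9 _ _ _] head=1 tail=3 count=2
After op 6 (write(18)): arr=[11 21 9 18 _ _] head=1 tail=4 count=3
After op 7 (write(19)): arr=[11 21 9 18 19 _] head=1 tail=5 count=4
After op 8 (peek()): arr=[11 21 9 18 19 _] head=1 tail=5 count=4
After op 9 (read()): arr=[11 21 9 18 19 _] head=2 tail=5 count=3
After op 10 (write(20)): arr=[11 21 9 18 19 20] head=2 tail=0 count=4
After op 11 (write(2)): arr=[2 21 9 18 19 20] head=2 tail=1 count=5
After op 12 (write(4)): arr=[2 4 9 18 19 20] head=2 tail=2 count=6
After op 13 (write(17)): arr=[2 4 17 18 19 20] head=3 tail=3 count=6

Answer: 18 19 20 2 4 17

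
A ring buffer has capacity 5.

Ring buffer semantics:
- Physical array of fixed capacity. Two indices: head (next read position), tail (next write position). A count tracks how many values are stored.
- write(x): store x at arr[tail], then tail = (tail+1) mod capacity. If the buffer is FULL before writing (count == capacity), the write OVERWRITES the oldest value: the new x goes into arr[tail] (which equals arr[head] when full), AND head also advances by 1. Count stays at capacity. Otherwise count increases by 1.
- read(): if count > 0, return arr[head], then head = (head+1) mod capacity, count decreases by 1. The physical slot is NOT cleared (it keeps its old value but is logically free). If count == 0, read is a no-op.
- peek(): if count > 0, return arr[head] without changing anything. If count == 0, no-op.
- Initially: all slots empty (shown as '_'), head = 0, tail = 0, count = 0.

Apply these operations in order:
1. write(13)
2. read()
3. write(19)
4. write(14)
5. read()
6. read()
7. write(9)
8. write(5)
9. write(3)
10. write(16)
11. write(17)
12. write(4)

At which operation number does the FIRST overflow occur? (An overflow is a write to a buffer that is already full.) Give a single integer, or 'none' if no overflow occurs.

After op 1 (write(13)): arr=[13 _ _ _ _] head=0 tail=1 count=1
After op 2 (read()): arr=[13 _ _ _ _] head=1 tail=1 count=0
After op 3 (write(19)): arr=[13 19 _ _ _] head=1 tail=2 count=1
After op 4 (write(14)): arr=[13 19 14 _ _] head=1 tail=3 count=2
After op 5 (read()): arr=[13 19 14 _ _] head=2 tail=3 count=1
After op 6 (read()): arr=[13 19 14 _ _] head=3 tail=3 count=0
After op 7 (write(9)): arr=[13 19 14 9 _] head=3 tail=4 count=1
After op 8 (write(5)): arr=[13 19 14 9 5] head=3 tail=0 count=2
After op 9 (write(3)): arr=[3 19 14 9 5] head=3 tail=1 count=3
After op 10 (write(16)): arr=[3 16 14 9 5] head=3 tail=2 count=4
After op 11 (write(17)): arr=[3 16 17 9 5] head=3 tail=3 count=5
After op 12 (write(4)): arr=[3 16 17 4 5] head=4 tail=4 count=5

Answer: 12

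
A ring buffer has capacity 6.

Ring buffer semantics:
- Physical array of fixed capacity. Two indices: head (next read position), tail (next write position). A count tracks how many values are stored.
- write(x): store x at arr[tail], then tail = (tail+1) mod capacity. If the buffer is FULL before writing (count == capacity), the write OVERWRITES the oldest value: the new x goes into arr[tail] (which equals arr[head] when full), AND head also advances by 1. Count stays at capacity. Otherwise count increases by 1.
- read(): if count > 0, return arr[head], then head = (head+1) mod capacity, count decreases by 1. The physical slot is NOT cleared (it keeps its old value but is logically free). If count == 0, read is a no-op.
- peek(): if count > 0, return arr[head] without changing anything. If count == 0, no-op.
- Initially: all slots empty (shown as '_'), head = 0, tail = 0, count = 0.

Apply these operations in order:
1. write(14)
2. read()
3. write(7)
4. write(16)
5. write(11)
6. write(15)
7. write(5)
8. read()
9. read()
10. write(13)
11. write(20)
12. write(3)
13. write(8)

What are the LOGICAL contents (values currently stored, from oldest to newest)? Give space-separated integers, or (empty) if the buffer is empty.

After op 1 (write(14)): arr=[14 _ _ _ _ _] head=0 tail=1 count=1
After op 2 (read()): arr=[14 _ _ _ _ _] head=1 tail=1 count=0
After op 3 (write(7)): arr=[14 7 _ _ _ _] head=1 tail=2 count=1
After op 4 (write(16)): arr=[14 7 16 _ _ _] head=1 tail=3 count=2
After op 5 (write(11)): arr=[14 7 16 11 _ _] head=1 tail=4 count=3
After op 6 (write(15)): arr=[14 7 16 11 15 _] head=1 tail=5 count=4
After op 7 (write(5)): arr=[14 7 16 11 15 5] head=1 tail=0 count=5
After op 8 (read()): arr=[14 7 16 11 15 5] head=2 tail=0 count=4
After op 9 (read()): arr=[14 7 16 11 15 5] head=3 tail=0 count=3
After op 10 (write(13)): arr=[13 7 16 11 15 5] head=3 tail=1 count=4
After op 11 (write(20)): arr=[13 20 16 11 15 5] head=3 tail=2 count=5
After op 12 (write(3)): arr=[13 20 3 11 15 5] head=3 tail=3 count=6
After op 13 (write(8)): arr=[13 20 3 8 15 5] head=4 tail=4 count=6

Answer: 15 5 13 20 3 8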